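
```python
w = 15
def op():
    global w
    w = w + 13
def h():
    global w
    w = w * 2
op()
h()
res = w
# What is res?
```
56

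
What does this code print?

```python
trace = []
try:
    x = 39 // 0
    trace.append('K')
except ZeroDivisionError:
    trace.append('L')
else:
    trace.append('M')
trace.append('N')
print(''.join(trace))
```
LN

else block skipped when exception is caught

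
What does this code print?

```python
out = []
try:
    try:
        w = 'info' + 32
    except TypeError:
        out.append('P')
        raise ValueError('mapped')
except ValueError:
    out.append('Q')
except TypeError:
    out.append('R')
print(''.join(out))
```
PQ

New ValueError raised, caught by outer ValueError handler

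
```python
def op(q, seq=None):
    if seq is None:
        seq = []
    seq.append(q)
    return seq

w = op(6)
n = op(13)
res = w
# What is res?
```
[6]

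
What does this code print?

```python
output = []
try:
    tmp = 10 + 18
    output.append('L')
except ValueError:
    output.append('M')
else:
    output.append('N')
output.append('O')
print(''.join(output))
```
LNO

else block runs when no exception occurs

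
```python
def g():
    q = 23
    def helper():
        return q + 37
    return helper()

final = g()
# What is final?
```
60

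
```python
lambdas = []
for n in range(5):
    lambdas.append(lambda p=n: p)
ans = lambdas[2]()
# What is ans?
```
2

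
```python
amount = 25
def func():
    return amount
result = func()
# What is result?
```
25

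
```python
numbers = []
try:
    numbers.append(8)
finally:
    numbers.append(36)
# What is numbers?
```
[8, 36]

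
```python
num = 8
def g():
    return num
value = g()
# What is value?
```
8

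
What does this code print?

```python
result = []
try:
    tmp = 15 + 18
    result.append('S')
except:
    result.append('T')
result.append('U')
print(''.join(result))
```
SU

No exception, try block completes normally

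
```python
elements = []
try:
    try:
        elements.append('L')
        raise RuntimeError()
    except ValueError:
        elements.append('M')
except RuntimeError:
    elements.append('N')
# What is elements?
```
['L', 'N']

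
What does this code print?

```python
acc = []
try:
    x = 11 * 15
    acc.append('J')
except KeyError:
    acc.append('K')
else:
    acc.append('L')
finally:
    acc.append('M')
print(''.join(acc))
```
JLM

else runs before finally when no exception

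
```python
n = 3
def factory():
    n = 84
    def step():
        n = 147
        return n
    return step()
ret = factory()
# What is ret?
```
147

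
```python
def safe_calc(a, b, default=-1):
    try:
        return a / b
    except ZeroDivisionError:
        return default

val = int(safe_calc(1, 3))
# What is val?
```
0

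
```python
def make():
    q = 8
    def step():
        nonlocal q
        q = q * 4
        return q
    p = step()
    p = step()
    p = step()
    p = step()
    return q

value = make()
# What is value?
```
2048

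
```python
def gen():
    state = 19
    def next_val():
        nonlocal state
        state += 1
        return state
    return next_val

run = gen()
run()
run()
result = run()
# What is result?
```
22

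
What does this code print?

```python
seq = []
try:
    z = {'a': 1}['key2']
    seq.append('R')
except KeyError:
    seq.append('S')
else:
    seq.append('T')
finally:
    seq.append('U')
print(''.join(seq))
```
SU

Exception: except runs, else skipped, finally runs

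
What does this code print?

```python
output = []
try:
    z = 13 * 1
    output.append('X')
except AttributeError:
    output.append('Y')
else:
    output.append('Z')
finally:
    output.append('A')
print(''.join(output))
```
XZA

else runs before finally when no exception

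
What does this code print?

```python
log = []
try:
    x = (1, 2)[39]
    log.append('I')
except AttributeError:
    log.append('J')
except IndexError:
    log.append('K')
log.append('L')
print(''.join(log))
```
KL

IndexError is caught by its specific handler, not AttributeError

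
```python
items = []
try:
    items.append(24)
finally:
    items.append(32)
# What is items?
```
[24, 32]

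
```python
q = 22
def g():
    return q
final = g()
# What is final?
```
22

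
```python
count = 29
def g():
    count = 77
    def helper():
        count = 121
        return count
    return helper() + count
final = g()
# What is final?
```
198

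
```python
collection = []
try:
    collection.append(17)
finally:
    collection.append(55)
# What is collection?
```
[17, 55]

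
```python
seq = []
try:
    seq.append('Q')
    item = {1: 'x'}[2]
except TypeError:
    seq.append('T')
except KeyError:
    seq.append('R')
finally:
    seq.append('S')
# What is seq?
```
['Q', 'R', 'S']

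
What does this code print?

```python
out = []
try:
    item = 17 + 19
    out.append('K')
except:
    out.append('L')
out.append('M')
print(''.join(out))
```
KM

No exception, try block completes normally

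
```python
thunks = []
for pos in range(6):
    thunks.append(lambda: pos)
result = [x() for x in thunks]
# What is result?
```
[5, 5, 5, 5, 5, 5]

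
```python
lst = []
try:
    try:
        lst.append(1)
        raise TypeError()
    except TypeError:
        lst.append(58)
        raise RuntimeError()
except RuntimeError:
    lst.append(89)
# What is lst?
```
[1, 58, 89]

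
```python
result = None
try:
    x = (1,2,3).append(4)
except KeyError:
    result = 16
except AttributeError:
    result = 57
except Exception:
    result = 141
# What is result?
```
57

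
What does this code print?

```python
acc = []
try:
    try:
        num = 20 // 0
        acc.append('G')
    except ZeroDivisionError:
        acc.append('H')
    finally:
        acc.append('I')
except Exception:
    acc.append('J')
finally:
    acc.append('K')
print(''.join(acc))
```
HIK

Both finally blocks run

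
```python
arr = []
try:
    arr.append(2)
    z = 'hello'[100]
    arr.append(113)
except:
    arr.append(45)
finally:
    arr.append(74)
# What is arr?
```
[2, 45, 74]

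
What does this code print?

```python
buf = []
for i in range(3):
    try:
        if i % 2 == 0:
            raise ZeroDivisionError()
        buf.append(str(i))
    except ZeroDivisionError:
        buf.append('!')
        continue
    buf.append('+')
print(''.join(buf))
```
!1+!

continue in except skips rest of loop body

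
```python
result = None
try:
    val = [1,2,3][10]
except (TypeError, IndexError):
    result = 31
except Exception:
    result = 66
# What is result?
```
31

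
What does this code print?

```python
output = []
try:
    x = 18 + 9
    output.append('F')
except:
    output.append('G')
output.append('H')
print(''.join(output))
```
FH

No exception, try block completes normally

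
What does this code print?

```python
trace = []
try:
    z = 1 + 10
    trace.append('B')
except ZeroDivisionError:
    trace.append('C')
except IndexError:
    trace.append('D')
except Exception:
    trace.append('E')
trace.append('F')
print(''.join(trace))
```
BF

No exception, try block completes normally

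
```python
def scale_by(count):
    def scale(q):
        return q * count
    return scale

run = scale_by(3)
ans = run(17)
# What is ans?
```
51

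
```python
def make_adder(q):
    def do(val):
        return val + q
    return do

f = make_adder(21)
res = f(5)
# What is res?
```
26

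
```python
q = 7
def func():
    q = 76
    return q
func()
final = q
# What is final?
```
7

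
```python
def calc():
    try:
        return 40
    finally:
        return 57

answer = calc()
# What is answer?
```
57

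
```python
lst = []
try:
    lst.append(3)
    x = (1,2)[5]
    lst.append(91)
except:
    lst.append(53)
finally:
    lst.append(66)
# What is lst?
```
[3, 53, 66]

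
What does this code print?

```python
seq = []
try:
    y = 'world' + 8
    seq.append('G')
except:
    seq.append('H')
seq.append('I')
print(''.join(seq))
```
HI

Exception raised in try, caught by bare except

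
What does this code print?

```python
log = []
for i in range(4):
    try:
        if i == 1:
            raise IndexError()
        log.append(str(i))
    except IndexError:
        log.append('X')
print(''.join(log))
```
0X23

Exception on i=1 caught, loop continues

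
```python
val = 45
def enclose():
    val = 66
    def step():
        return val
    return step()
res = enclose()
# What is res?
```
66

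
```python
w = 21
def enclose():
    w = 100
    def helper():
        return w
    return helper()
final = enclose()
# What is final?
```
100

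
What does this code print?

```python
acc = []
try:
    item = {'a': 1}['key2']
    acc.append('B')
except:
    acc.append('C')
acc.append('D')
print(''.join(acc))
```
CD

Exception raised in try, caught by bare except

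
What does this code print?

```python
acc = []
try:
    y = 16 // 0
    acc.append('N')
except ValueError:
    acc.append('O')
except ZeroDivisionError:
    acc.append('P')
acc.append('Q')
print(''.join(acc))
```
PQ

ZeroDivisionError is caught by its specific handler, not ValueError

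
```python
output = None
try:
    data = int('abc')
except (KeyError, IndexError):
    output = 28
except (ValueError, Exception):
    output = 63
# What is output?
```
63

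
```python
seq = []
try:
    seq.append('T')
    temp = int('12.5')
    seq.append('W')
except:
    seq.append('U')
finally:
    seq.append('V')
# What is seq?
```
['T', 'U', 'V']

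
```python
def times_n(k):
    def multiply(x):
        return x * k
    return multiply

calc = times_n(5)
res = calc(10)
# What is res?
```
50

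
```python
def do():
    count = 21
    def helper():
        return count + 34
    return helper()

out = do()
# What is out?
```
55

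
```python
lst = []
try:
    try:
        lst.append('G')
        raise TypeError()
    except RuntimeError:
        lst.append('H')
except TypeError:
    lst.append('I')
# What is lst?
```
['G', 'I']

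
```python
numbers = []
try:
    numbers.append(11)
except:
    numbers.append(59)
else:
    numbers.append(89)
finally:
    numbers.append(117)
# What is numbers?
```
[11, 89, 117]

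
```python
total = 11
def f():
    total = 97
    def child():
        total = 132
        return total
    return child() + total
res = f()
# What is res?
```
229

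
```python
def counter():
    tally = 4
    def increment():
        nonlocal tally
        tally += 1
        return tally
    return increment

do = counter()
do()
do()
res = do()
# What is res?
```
7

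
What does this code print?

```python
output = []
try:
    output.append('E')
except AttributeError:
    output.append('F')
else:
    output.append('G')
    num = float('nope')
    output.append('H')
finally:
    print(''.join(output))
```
EG

Try succeeds, else appends 'G', ValueError in else is uncaught, finally prints before exception propagates ('H' never appended)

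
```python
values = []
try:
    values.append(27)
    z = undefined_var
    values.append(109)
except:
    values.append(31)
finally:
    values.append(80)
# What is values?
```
[27, 31, 80]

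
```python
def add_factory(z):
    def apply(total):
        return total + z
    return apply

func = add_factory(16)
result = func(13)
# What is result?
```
29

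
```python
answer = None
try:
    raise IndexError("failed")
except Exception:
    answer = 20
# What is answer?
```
20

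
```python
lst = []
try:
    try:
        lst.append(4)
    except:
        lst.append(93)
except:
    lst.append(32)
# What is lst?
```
[4]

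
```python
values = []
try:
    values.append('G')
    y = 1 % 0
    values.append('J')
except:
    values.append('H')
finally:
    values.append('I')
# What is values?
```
['G', 'H', 'I']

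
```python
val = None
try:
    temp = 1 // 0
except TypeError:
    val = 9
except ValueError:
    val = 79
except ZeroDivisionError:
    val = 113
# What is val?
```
113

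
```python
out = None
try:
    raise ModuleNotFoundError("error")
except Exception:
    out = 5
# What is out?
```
5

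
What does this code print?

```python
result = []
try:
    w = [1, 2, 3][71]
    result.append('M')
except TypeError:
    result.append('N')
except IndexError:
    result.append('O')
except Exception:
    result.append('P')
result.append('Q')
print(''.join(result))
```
OQ

IndexError matches before generic Exception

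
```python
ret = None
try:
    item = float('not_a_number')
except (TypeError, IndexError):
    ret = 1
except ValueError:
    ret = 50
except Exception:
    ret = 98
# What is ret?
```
50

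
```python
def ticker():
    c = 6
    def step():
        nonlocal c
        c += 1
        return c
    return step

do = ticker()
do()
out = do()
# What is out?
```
8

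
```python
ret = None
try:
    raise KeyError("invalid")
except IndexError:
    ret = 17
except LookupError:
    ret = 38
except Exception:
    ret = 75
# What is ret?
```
38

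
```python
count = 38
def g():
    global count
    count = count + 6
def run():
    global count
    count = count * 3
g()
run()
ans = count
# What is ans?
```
132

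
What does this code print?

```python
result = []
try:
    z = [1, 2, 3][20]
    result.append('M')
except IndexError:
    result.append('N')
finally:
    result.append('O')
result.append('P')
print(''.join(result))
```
NOP

finally always runs, even after exception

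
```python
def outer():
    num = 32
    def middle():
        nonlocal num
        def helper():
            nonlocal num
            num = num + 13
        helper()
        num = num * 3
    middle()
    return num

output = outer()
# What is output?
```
135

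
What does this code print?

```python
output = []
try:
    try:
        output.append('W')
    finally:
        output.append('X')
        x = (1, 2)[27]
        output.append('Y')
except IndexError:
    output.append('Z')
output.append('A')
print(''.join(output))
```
WXZA

Exception in inner finally caught by outer except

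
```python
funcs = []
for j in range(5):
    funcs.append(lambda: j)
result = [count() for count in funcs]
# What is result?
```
[4, 4, 4, 4, 4]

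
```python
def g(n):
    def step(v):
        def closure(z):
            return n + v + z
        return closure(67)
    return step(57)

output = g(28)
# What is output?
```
152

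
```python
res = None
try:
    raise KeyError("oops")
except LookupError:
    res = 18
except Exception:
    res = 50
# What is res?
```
18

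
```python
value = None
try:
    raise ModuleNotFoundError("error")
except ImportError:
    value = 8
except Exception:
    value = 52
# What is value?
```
8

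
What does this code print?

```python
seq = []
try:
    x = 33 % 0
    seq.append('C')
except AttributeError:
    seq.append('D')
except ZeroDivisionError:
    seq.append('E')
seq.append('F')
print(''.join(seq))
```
EF

ZeroDivisionError is caught by its specific handler, not AttributeError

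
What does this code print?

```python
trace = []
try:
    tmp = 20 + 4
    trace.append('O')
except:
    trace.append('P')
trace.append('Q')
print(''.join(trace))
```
OQ

No exception, try block completes normally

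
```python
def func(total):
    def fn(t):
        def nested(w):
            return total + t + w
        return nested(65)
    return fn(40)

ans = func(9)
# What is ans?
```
114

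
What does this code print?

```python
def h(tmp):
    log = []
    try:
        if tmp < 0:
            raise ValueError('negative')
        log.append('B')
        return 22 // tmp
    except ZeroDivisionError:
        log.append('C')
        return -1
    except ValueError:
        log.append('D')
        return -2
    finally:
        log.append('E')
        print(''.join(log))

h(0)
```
BCE

tmp=0 causes ZeroDivisionError, caught, finally prints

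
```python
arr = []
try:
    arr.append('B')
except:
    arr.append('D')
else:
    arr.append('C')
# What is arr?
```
['B', 'C']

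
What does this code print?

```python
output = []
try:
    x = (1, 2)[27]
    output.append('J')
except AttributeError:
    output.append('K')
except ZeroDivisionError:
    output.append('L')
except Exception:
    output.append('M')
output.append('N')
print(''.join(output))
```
MN

IndexError not specifically caught, falls to Exception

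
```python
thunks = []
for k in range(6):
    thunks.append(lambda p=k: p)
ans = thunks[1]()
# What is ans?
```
1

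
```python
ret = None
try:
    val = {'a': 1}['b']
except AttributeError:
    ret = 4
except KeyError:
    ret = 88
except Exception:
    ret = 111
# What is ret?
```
88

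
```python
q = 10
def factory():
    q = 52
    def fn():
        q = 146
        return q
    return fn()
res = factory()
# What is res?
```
146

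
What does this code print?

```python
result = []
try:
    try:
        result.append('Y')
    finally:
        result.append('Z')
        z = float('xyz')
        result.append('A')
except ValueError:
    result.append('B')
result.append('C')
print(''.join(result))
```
YZBC

Exception in inner finally caught by outer except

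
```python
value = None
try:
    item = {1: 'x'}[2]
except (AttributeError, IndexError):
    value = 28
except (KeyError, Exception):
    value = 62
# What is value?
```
62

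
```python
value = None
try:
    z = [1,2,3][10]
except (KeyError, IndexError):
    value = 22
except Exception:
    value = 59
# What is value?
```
22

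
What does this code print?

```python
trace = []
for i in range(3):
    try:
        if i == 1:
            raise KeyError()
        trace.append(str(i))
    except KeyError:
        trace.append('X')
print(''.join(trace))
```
0X2

Exception on i=1 caught, loop continues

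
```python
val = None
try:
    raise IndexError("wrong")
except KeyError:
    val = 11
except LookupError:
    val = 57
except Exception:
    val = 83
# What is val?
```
57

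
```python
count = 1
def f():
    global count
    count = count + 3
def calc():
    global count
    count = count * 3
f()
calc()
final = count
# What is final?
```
12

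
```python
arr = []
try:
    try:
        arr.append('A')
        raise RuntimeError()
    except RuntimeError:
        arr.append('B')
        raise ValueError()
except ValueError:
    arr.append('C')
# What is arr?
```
['A', 'B', 'C']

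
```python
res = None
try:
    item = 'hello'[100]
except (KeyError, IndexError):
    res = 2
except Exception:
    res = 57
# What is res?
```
2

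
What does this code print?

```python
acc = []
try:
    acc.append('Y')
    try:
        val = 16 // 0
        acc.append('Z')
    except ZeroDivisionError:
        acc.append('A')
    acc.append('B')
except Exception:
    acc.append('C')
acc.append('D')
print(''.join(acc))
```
YABD

Inner exception caught by inner handler, outer continues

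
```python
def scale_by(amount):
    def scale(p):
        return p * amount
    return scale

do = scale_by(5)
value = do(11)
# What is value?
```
55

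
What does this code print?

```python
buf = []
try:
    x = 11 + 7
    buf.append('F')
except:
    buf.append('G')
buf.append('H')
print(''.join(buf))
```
FH

No exception, try block completes normally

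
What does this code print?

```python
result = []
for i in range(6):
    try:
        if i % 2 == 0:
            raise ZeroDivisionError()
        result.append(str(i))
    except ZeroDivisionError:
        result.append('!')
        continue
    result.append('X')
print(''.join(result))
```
!1X!3X!5X

continue in except skips rest of loop body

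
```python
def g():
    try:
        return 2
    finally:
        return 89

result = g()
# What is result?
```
89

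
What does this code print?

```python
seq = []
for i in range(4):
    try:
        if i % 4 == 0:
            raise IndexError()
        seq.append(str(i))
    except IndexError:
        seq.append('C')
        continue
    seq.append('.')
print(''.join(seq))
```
C1.2.3.

continue in except skips rest of loop body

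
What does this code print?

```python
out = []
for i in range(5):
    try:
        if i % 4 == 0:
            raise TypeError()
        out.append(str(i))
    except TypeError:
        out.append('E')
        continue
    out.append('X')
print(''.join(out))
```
E1X2X3XE

continue in except skips rest of loop body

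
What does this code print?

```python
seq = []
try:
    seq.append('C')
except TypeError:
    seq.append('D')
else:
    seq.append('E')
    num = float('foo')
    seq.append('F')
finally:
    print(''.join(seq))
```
CE

Try succeeds, else appends 'E', ValueError in else is uncaught, finally prints before exception propagates ('F' never appended)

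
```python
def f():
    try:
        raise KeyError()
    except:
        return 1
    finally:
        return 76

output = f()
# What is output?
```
76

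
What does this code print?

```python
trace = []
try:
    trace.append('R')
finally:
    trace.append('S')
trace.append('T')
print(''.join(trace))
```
RST

try/finally without except, no exception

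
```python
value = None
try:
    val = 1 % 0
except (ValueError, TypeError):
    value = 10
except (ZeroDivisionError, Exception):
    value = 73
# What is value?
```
73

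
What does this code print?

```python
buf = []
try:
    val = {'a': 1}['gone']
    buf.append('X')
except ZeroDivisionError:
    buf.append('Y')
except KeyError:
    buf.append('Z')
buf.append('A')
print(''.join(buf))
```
ZA

KeyError is caught by its specific handler, not ZeroDivisionError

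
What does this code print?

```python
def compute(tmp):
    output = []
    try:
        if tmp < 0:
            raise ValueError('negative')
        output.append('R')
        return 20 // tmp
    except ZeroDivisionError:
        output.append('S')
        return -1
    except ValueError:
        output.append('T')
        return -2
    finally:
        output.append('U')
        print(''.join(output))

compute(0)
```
RSU

tmp=0 causes ZeroDivisionError, caught, finally prints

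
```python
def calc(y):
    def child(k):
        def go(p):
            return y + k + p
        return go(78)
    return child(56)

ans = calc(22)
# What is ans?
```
156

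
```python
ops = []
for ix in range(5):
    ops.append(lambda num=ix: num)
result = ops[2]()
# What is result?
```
2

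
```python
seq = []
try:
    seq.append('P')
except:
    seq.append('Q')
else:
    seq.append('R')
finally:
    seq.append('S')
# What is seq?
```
['P', 'R', 'S']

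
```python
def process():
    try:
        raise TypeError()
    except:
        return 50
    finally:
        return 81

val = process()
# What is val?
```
81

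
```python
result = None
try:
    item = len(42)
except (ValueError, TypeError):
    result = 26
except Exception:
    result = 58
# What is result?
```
26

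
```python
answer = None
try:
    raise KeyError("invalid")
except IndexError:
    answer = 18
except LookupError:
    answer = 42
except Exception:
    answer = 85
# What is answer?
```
42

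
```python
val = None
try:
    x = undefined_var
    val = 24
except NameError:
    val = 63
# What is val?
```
63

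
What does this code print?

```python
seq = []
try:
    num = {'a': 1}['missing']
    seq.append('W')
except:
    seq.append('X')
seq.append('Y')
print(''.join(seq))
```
XY

Exception raised in try, caught by bare except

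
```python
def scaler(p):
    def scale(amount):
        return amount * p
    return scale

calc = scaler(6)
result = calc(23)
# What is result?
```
138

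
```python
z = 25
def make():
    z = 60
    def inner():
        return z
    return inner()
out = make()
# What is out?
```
60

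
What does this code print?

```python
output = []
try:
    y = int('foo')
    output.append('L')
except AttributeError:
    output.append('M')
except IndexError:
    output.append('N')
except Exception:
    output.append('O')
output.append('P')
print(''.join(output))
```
OP

ValueError not specifically caught, falls to Exception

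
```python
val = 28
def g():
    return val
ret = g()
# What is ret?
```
28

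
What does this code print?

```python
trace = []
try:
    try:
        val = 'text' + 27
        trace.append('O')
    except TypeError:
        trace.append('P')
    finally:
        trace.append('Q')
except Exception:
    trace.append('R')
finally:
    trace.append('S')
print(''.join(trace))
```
PQS

Both finally blocks run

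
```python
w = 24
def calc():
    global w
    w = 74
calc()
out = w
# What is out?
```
74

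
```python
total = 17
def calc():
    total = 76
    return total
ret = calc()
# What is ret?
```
76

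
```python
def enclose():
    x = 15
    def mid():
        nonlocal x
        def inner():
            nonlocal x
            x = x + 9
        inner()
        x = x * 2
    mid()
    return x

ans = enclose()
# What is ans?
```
48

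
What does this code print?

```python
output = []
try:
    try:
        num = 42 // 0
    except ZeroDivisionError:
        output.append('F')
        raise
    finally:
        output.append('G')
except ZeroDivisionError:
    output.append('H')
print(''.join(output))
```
FGH

finally runs before re-raised exception propagates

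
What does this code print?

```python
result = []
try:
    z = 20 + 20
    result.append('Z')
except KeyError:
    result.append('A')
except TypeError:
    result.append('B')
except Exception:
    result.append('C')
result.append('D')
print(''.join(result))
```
ZD

No exception, try block completes normally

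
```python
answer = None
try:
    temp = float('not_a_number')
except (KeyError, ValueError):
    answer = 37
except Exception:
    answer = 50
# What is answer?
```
37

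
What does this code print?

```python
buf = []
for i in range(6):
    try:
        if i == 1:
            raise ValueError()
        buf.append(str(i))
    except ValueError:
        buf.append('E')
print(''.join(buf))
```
0E2345

Exception on i=1 caught, loop continues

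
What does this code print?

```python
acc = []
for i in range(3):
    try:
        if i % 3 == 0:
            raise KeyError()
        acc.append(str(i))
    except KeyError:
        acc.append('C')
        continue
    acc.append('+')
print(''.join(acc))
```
C1+2+

continue in except skips rest of loop body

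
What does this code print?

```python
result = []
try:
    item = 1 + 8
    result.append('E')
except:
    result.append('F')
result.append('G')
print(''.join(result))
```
EG

No exception, try block completes normally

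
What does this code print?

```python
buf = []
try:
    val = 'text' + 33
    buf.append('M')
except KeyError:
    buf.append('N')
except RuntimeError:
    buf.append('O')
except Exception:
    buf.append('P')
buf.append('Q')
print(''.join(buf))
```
PQ

TypeError not specifically caught, falls to Exception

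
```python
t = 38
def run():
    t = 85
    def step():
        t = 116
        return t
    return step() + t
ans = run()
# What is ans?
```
201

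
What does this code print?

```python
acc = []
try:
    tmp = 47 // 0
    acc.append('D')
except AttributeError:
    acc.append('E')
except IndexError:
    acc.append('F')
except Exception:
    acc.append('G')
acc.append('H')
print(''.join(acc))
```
GH

ZeroDivisionError not specifically caught, falls to Exception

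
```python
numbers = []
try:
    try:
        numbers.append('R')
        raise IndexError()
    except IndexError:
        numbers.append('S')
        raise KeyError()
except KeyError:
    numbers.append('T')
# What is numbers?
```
['R', 'S', 'T']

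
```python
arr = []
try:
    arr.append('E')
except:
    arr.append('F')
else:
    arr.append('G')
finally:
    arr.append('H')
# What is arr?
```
['E', 'G', 'H']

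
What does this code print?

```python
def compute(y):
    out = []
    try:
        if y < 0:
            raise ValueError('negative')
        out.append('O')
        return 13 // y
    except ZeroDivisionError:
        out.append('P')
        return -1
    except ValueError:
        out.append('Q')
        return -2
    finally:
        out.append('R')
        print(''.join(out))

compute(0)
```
OPR

y=0 causes ZeroDivisionError, caught, finally prints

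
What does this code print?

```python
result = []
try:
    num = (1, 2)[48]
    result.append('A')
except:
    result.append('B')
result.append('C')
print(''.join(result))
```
BC

Exception raised in try, caught by bare except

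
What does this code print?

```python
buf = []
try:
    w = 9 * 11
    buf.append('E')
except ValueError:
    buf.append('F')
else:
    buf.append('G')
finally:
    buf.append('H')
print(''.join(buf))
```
EGH

else runs before finally when no exception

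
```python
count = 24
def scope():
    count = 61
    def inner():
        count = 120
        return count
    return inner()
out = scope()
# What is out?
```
120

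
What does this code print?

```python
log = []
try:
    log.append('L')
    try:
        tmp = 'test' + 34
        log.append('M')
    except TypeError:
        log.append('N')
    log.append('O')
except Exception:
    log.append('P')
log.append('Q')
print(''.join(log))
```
LNOQ

Inner exception caught by inner handler, outer continues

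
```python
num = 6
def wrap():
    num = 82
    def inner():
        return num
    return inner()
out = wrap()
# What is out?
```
82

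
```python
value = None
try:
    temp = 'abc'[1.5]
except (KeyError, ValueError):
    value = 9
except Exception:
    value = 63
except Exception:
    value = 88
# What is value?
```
63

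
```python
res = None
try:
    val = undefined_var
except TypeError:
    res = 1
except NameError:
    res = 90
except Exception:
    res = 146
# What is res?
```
90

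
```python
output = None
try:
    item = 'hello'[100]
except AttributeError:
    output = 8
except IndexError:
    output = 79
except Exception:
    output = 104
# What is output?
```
79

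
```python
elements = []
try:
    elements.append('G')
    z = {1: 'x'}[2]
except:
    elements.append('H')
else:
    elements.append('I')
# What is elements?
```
['G', 'H']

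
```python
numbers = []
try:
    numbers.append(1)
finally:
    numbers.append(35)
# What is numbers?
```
[1, 35]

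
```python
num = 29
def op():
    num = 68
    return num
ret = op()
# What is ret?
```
68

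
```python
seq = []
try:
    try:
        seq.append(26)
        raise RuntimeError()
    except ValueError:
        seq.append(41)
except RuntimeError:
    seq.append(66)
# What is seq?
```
[26, 66]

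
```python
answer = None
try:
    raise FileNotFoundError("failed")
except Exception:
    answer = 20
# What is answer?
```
20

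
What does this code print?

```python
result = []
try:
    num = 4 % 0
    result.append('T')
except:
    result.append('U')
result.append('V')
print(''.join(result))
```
UV

Exception raised in try, caught by bare except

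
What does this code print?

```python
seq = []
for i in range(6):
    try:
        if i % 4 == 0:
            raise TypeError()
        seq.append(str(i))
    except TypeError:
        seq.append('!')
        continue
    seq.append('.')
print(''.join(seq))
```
!1.2.3.!5.

continue in except skips rest of loop body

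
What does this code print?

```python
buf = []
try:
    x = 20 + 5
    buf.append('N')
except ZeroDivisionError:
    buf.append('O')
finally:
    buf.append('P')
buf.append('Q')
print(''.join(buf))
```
NPQ

finally runs after normal execution too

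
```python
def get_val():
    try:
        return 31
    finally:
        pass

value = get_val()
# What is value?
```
31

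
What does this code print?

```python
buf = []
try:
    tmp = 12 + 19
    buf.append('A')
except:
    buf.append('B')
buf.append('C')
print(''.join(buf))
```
AC

No exception, try block completes normally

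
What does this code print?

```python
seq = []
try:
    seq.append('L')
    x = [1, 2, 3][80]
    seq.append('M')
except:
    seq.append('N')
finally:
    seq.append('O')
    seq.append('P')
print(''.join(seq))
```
LNOP

Code before exception runs, then except, then all of finally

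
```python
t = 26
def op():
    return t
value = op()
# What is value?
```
26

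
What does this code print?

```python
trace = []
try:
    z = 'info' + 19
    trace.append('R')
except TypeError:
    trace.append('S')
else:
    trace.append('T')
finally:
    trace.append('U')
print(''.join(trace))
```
SU

Exception: except runs, else skipped, finally runs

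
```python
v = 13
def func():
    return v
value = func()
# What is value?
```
13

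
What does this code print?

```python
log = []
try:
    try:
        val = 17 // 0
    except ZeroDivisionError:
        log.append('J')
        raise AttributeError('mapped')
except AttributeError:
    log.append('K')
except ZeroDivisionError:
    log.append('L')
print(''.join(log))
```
JK

New AttributeError raised, caught by outer AttributeError handler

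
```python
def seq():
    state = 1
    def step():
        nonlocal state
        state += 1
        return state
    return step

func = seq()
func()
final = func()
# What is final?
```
3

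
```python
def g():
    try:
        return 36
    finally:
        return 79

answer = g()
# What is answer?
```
79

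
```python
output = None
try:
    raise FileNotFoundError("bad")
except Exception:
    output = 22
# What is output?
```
22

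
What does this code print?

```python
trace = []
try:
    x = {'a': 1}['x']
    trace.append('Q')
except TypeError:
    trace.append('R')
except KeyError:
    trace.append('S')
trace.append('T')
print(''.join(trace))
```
ST

KeyError is caught by its specific handler, not TypeError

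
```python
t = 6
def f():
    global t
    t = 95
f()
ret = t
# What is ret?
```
95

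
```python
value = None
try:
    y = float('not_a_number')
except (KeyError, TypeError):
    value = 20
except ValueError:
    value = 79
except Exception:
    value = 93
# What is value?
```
79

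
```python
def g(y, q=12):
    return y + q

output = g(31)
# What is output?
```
43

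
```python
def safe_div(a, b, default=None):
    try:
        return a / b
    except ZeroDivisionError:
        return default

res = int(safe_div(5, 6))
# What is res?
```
0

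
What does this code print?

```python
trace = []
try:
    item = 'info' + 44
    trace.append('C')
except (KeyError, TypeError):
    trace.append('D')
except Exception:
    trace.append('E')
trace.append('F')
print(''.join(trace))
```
DF

TypeError matches tuple containing it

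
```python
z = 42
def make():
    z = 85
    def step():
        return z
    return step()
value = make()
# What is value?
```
85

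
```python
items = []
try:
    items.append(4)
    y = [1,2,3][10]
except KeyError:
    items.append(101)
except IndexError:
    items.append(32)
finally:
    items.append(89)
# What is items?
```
[4, 32, 89]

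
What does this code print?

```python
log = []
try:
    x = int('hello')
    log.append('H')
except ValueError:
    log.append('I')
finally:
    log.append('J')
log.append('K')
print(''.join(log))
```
IJK

finally always runs, even after exception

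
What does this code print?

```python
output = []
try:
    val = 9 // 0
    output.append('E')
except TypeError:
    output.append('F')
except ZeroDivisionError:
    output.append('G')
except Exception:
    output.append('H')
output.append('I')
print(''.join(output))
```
GI

ZeroDivisionError matches before generic Exception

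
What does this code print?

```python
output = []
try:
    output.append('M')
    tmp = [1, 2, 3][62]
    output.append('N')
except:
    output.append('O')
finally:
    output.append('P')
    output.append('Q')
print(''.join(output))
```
MOPQ

Code before exception runs, then except, then all of finally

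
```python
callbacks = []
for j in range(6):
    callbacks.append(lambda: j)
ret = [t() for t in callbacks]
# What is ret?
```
[5, 5, 5, 5, 5, 5]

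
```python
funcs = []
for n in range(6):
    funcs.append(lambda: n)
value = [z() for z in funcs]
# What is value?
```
[5, 5, 5, 5, 5, 5]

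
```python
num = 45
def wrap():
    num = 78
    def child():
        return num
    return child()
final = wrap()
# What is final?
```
78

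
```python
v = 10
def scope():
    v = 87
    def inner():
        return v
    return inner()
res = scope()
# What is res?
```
87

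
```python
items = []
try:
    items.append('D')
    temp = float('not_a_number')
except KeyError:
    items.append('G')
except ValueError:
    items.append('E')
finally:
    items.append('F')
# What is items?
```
['D', 'E', 'F']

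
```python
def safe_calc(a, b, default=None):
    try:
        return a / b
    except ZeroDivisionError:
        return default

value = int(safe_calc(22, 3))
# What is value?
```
7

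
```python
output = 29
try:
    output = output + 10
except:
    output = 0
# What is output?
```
39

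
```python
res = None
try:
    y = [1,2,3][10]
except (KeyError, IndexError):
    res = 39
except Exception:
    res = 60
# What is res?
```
39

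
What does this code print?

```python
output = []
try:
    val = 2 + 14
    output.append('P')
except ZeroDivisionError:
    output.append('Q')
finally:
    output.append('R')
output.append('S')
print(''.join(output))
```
PRS

finally runs after normal execution too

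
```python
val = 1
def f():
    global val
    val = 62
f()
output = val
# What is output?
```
62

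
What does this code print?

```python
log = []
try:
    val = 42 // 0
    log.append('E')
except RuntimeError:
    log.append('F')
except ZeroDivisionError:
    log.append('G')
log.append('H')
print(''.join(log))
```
GH

ZeroDivisionError is caught by its specific handler, not RuntimeError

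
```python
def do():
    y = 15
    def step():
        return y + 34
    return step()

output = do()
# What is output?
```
49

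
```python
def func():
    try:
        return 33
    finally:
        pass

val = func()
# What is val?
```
33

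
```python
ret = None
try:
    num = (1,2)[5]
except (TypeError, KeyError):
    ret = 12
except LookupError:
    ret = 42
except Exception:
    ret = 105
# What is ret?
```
42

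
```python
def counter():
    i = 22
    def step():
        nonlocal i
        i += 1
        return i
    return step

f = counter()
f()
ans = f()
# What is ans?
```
24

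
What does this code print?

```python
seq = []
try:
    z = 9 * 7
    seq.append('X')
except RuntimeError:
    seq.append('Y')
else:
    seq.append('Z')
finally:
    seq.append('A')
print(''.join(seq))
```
XZA

else runs before finally when no exception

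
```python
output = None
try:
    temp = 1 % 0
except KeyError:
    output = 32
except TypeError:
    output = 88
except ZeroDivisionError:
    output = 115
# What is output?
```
115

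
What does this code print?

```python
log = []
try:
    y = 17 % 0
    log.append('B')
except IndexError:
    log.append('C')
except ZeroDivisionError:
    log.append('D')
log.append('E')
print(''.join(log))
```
DE

ZeroDivisionError is caught by its specific handler, not IndexError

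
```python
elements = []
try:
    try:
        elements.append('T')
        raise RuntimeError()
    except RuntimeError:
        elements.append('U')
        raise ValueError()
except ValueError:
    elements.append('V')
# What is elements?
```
['T', 'U', 'V']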